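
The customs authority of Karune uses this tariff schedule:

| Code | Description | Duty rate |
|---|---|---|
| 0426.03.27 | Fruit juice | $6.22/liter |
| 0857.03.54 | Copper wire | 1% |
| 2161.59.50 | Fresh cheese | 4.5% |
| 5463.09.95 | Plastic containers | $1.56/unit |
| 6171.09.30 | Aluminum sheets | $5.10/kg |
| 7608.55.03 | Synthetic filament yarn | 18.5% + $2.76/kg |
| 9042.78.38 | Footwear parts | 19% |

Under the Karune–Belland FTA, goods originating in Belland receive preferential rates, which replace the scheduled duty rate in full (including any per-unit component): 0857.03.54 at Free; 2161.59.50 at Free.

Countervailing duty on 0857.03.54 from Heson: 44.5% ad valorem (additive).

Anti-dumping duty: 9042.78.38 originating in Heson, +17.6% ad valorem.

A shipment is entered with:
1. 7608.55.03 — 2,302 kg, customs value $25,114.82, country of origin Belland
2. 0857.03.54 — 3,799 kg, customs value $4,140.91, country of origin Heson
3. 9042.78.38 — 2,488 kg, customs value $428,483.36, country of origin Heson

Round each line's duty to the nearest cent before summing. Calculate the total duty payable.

Line 1 (7608.55.03, Belland, 2,302 kg, $25,114.82):
Base rate for 7608.55.03 is 18.5% + $2.76/kg.
Origin Belland is the FTA partner but 7608.55.03 is not on the preference list; base rate stands.
Duty = $25,114.82 × 18.5% + 2,302 × $2.76 = $10,999.76.
Line 2 (0857.03.54, Heson, 3,799 kg, $4,140.91):
Base rate for 0857.03.54 is 1%.
0857.03.54 has an FTA preferential rate, but origin Heson is not Belland; base rate stands.
Additional duty on 0857.03.54 from Heson: +44.5%. Applied ad valorem rate: 1% + 44.5% = 45.5%.
Duty = $4,140.91 × 45.5% = $1,884.11.
Line 3 (9042.78.38, Heson, 2,488 kg, $428,483.36):
Base rate for 9042.78.38 is 19%.
Additional duty on 9042.78.38 from Heson: +17.6%. Applied ad valorem rate: 19% + 17.6% = 36.6%.
Duty = $428,483.36 × 36.6% = $156,824.91.
Total = $10,999.76 + $1,884.11 + $156,824.91 = $169,708.78.

$169,708.78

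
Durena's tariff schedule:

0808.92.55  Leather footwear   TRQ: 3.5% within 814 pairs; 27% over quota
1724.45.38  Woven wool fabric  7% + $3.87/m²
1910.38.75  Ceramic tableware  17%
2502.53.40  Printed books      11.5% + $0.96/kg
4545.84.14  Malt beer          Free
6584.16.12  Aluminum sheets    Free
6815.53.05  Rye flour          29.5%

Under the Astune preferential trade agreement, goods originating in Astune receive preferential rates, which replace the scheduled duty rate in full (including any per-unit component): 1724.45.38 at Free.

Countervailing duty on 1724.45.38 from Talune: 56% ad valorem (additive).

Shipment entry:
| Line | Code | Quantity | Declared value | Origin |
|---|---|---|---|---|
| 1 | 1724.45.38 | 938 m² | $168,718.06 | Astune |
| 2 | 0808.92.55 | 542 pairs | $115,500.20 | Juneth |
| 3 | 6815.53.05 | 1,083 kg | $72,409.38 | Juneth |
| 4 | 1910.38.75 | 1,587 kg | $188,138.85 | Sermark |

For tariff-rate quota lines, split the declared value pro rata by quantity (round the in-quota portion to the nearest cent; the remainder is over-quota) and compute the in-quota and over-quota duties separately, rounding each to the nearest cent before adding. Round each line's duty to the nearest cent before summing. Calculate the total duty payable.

Line 1 (1724.45.38, Astune, 938 m², $168,718.06):
Base rate for 1724.45.38 is 7% + $3.87/m².
Origin Astune qualifies under the Durena–Astune agreement and 1724.45.38 is covered: preferential rate Free applies instead.
The additional-duty order on 1724.45.38 targets Talune, not Astune; it does not apply.
Duty = $168,718.06 × 0% = $0.00.
Line 2 (0808.92.55, Juneth, 542 pairs, $115,500.20):
Code 0808.92.55 is under a tariff-rate quota (threshold 814 pairs). Quantity 542 pairs is within the quota, so the in-quota rate 3.5% applies to the full value.
Duty = $115,500.20 × 3.5% = $4,042.51.
Line 3 (6815.53.05, Juneth, 1,083 kg, $72,409.38):
Base rate for 6815.53.05 is 29.5%.
Duty = $72,409.38 × 29.5% = $21,360.77.
Line 4 (1910.38.75, Sermark, 1,587 kg, $188,138.85):
Base rate for 1910.38.75 is 17%.
Duty = $188,138.85 × 17% = $31,983.60.
Total = $0.00 + $4,042.51 + $21,360.77 + $31,983.60 = $57,386.88.

$57,386.88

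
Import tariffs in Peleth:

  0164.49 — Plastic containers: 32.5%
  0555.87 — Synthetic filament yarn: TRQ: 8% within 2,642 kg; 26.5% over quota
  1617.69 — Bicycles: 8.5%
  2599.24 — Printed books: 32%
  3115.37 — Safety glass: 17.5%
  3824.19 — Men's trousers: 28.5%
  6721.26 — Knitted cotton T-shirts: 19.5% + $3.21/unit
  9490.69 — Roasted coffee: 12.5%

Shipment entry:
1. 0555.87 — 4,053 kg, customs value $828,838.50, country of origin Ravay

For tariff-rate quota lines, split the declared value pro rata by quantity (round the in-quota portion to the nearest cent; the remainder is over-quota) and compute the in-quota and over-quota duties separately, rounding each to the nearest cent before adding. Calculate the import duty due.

Line 1 (0555.87, Ravay, 4,053 kg, $828,838.50):
Code 0555.87 is under a tariff-rate quota (threshold 2,642 kg). In-quota: 2,642 kg at 8%; over-quota: 1,411 kg at 26.5%.
Pro-rata value split: in-quota = $828,838.50 × 2,642/4,053 = $540,289.00; over-quota = $828,838.50 − $540,289.00 = $288,549.50.
In-quota duty = $540,289.00 × 8% = $43,223.12. Over-quota duty = $288,549.50 × 26.5% = $76,465.62.
Line duty = $43,223.12 + $76,465.62 = $119,688.74.

$119,688.74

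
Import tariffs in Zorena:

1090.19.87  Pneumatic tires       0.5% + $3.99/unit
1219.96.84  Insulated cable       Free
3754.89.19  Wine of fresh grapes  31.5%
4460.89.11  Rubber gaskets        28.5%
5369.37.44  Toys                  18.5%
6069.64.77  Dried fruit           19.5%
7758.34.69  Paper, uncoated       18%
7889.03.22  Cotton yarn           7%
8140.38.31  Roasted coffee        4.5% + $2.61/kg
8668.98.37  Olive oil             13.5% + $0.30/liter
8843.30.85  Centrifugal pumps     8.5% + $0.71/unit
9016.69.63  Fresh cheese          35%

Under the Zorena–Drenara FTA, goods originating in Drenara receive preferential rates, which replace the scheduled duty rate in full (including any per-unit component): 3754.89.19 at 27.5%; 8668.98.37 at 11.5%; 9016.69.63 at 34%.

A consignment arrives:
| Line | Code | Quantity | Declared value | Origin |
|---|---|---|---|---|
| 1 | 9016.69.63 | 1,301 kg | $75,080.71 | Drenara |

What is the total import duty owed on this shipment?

Line 1 (9016.69.63, Drenara, 1,301 kg, $75,080.71):
Base rate for 9016.69.63 is 35%.
Origin Drenara qualifies under the Zorena–Drenara agreement and 9016.69.63 is covered: preferential rate 34% applies instead.
Duty = $75,080.71 × 34% = $25,527.44.

$25,527.44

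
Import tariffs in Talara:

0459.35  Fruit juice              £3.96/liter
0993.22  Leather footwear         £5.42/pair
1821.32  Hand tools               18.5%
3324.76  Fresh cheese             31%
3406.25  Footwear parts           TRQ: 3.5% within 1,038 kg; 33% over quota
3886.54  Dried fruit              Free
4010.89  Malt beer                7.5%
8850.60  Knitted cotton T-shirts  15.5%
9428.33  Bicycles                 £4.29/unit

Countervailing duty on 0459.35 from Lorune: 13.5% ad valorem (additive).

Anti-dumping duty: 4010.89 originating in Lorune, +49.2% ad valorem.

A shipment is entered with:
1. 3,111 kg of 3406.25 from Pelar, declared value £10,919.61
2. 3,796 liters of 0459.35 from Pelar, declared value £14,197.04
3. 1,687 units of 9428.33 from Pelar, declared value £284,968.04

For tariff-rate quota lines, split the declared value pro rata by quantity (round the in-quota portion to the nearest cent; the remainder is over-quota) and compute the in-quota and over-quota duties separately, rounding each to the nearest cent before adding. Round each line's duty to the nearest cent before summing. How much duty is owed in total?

£24,798.07

Line 1 (3406.25, Pelar, 3,111 kg, £10,919.61):
Code 3406.25 is under a tariff-rate quota (threshold 1,038 kg). In-quota: 1,038 kg at 3.5%; over-quota: 2,073 kg at 33%.
Pro-rata value split: in-quota = £10,919.61 × 1,038/3,111 = £3,643.38; over-quota = £10,919.61 − £3,643.38 = £7,276.23.
In-quota duty = £3,643.38 × 3.5% = £127.52. Over-quota duty = £7,276.23 × 33% = £2,401.16.
Line duty = £127.52 + £2,401.16 = £2,528.68.
Line 2 (0459.35, Pelar, 3,796 liters, £14,197.04):
Base rate for 0459.35 is £3.96/liter.
The additional-duty order on 0459.35 targets Lorune, not Pelar; it does not apply.
Duty = 3,796 × £3.96 = £15,032.16.
Line 3 (9428.33, Pelar, 1,687 units, £284,968.04):
Base rate for 9428.33 is £4.29/unit.
Duty = 1,687 × £4.29 = £7,237.23.
Total = £2,528.68 + £15,032.16 + £7,237.23 = £24,798.07.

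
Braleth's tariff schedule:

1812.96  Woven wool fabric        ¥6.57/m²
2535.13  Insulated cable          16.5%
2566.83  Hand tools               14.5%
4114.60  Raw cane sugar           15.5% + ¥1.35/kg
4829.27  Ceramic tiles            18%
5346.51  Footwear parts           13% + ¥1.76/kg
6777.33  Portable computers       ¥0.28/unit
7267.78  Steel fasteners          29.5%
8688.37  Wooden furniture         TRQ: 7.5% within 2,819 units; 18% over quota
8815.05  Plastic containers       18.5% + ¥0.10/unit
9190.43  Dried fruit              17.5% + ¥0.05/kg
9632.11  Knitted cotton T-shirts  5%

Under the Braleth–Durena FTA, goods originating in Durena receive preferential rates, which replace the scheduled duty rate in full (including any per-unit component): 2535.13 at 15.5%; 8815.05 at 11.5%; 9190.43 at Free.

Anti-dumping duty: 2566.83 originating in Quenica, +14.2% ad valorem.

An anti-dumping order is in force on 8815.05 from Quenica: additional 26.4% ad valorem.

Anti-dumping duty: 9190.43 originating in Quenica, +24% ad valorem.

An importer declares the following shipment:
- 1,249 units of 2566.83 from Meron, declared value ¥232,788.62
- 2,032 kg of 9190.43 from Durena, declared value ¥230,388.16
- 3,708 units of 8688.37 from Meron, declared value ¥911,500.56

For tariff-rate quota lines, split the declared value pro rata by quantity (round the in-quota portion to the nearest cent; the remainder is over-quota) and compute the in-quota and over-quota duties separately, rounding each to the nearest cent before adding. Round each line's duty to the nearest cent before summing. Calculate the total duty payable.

Line 1 (2566.83, Meron, 1,249 units, ¥232,788.62):
Base rate for 2566.83 is 14.5%.
The additional-duty order on 2566.83 targets Quenica, not Meron; it does not apply.
Duty = ¥232,788.62 × 14.5% = ¥33,754.35.
Line 2 (9190.43, Durena, 2,032 kg, ¥230,388.16):
Base rate for 9190.43 is 17.5% + ¥0.05/kg.
Origin Durena qualifies under the Braleth–Durena agreement and 9190.43 is covered: preferential rate Free applies instead.
The additional-duty order on 9190.43 targets Quenica, not Durena; it does not apply.
Duty = ¥230,388.16 × 0% = ¥0.00.
Line 3 (8688.37, Meron, 3,708 units, ¥911,500.56):
Code 8688.37 is under a tariff-rate quota (threshold 2,819 units). In-quota: 2,819 units at 7.5%; over-quota: 889 units at 18%.
Pro-rata value split: in-quota = ¥911,500.56 × 2,819/3,708 = ¥692,966.58; over-quota = ¥911,500.56 − ¥692,966.58 = ¥218,533.98.
In-quota duty = ¥692,966.58 × 7.5% = ¥51,972.49. Over-quota duty = ¥218,533.98 × 18% = ¥39,336.12.
Line duty = ¥51,972.49 + ¥39,336.12 = ¥91,308.61.
Total = ¥33,754.35 + ¥0.00 + ¥91,308.61 = ¥125,062.96.

¥125,062.96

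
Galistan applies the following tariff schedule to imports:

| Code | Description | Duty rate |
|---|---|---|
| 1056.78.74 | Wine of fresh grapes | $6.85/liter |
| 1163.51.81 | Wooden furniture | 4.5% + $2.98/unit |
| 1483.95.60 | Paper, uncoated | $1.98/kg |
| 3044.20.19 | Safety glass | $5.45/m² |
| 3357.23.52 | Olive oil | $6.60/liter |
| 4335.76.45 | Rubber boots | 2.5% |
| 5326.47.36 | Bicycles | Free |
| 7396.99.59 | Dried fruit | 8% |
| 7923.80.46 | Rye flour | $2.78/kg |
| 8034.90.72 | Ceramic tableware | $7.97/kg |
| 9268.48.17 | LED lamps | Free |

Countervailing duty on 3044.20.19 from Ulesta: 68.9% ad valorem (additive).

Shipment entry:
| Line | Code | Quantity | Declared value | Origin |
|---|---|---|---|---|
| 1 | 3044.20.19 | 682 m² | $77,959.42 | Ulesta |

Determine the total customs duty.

$57,430.94

Line 1 (3044.20.19, Ulesta, 682 m², $77,959.42):
Base rate for 3044.20.19 is $5.45/m².
Additional duty on 3044.20.19 from Ulesta: +68.9% ad valorem. Applied ad valorem rate = 68.9%.
Duty = $77,959.42 × 68.9% + 682 × $5.45 = $57,430.94.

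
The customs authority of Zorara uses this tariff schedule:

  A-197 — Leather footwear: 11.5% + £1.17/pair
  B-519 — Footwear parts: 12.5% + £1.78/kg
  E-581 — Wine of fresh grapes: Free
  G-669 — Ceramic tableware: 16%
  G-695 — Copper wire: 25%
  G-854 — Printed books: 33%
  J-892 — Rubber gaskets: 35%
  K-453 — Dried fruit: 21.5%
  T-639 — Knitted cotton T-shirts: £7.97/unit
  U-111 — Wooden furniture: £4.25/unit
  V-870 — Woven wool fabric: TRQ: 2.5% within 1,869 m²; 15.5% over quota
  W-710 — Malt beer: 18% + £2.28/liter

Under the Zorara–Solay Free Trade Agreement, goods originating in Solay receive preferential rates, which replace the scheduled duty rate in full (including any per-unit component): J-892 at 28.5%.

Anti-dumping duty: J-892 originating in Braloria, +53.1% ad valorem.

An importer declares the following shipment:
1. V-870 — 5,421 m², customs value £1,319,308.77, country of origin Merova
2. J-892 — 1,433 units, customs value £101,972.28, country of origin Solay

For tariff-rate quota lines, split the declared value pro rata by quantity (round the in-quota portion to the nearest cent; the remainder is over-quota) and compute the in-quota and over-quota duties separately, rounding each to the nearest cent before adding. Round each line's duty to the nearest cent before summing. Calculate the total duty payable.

Line 1 (V-870, Merova, 5,421 m², £1,319,308.77):
Code V-870 is under a tariff-rate quota (threshold 1,869 m²). In-quota: 1,869 m² at 2.5%; over-quota: 3,552 m² at 15.5%.
Pro-rata value split: in-quota = £1,319,308.77 × 1,869/5,421 = £454,858.53; over-quota = £1,319,308.77 − £454,858.53 = £864,450.24.
In-quota duty = £454,858.53 × 2.5% = £11,371.46. Over-quota duty = £864,450.24 × 15.5% = £133,989.79.
Line duty = £11,371.46 + £133,989.79 = £145,361.25.
Line 2 (J-892, Solay, 1,433 units, £101,972.28):
Base rate for J-892 is 35%.
Origin Solay qualifies under the Zorara–Solay agreement and J-892 is covered: preferential rate 28.5% applies instead.
The additional-duty order on J-892 targets Braloria, not Solay; it does not apply.
Duty = £101,972.28 × 28.5% = £29,062.10.
Total = £145,361.25 + £29,062.10 = £174,423.35.

£174,423.35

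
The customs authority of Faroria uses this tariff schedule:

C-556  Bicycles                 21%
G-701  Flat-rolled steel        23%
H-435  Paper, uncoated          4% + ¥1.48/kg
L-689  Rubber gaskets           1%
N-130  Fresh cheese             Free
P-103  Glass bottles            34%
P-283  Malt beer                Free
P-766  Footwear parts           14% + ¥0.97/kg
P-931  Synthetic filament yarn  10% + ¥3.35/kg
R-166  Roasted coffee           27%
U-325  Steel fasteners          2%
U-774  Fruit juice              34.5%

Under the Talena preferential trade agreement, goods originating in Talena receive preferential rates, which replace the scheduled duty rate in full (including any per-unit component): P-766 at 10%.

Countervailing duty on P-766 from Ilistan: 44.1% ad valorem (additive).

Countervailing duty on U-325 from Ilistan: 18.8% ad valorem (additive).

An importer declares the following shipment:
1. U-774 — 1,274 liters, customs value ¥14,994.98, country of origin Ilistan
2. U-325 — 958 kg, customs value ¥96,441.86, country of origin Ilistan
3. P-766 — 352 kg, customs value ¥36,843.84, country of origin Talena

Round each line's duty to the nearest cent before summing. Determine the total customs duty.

Line 1 (U-774, Ilistan, 1,274 liters, ¥14,994.98):
Base rate for U-774 is 34.5%.
Duty = ¥14,994.98 × 34.5% = ¥5,173.27.
Line 2 (U-325, Ilistan, 958 kg, ¥96,441.86):
Base rate for U-325 is 2%.
Additional duty on U-325 from Ilistan: +18.8%. Applied ad valorem rate: 2% + 18.8% = 20.8%.
Duty = ¥96,441.86 × 20.8% = ¥20,059.91.
Line 3 (P-766, Talena, 352 kg, ¥36,843.84):
Base rate for P-766 is 14% + ¥0.97/kg.
Origin Talena qualifies under the Faroria–Talena agreement and P-766 is covered: preferential rate 10% applies instead.
The additional-duty order on P-766 targets Ilistan, not Talena; it does not apply.
Duty = ¥36,843.84 × 10% = ¥3,684.38.
Total = ¥5,173.27 + ¥20,059.91 + ¥3,684.38 = ¥28,917.56.

¥28,917.56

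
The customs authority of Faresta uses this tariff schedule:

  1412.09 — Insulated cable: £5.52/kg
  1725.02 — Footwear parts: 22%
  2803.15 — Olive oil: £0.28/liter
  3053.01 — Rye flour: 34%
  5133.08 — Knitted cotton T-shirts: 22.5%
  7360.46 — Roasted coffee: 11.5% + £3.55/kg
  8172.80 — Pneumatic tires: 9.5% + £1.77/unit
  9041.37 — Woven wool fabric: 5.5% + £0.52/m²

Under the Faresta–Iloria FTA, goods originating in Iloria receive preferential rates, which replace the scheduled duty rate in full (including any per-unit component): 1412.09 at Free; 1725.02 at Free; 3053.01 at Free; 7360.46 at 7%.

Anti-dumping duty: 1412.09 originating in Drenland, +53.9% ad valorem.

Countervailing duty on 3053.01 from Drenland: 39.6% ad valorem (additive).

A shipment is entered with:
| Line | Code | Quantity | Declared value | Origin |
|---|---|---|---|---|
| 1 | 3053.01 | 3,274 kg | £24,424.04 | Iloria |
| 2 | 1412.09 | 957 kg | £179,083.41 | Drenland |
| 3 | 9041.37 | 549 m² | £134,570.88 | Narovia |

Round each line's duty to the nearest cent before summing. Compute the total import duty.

£109,495.48

Line 1 (3053.01, Iloria, 3,274 kg, £24,424.04):
Base rate for 3053.01 is 34%.
Origin Iloria qualifies under the Faresta–Iloria agreement and 3053.01 is covered: preferential rate Free applies instead.
The additional-duty order on 3053.01 targets Drenland, not Iloria; it does not apply.
Duty = £24,424.04 × 0% = £0.00.
Line 2 (1412.09, Drenland, 957 kg, £179,083.41):
Base rate for 1412.09 is £5.52/kg.
1412.09 has an FTA preferential rate, but origin Drenland is not Iloria; base rate stands.
Additional duty on 1412.09 from Drenland: +53.9% ad valorem. Applied ad valorem rate = 53.9%.
Duty = £179,083.41 × 53.9% + 957 × £5.52 = £101,808.60.
Line 3 (9041.37, Narovia, 549 m², £134,570.88):
Base rate for 9041.37 is 5.5% + £0.52/m².
Duty = £134,570.88 × 5.5% + 549 × £0.52 = £7,686.88.
Total = £0.00 + £101,808.60 + £7,686.88 = £109,495.48.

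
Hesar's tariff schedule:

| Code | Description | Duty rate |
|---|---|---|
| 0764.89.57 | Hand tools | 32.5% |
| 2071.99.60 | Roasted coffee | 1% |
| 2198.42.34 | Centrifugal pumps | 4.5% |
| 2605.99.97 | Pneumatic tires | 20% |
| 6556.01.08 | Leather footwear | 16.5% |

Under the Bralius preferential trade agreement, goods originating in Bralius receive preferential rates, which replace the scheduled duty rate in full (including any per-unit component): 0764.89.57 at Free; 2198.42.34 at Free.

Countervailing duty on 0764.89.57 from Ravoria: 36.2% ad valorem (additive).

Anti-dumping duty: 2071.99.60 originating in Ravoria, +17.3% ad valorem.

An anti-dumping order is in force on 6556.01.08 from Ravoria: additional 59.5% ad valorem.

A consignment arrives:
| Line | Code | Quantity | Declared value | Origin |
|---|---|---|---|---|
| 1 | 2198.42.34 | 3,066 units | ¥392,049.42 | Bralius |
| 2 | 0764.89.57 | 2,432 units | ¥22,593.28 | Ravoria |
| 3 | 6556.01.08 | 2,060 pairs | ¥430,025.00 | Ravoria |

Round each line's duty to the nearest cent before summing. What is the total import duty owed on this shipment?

¥342,340.58

Line 1 (2198.42.34, Bralius, 3,066 units, ¥392,049.42):
Base rate for 2198.42.34 is 4.5%.
Origin Bralius qualifies under the Hesar–Bralius agreement and 2198.42.34 is covered: preferential rate Free applies instead.
Duty = ¥392,049.42 × 0% = ¥0.00.
Line 2 (0764.89.57, Ravoria, 2,432 units, ¥22,593.28):
Base rate for 0764.89.57 is 32.5%.
0764.89.57 has an FTA preferential rate, but origin Ravoria is not Bralius; base rate stands.
Additional duty on 0764.89.57 from Ravoria: +36.2%. Applied ad valorem rate: 32.5% + 36.2% = 68.7%.
Duty = ¥22,593.28 × 68.7% = ¥15,521.58.
Line 3 (6556.01.08, Ravoria, 2,060 pairs, ¥430,025.00):
Base rate for 6556.01.08 is 16.5%.
Additional duty on 6556.01.08 from Ravoria: +59.5%. Applied ad valorem rate: 16.5% + 59.5% = 76%.
Duty = ¥430,025.00 × 76% = ¥326,819.00.
Total = ¥0.00 + ¥15,521.58 + ¥326,819.00 = ¥342,340.58.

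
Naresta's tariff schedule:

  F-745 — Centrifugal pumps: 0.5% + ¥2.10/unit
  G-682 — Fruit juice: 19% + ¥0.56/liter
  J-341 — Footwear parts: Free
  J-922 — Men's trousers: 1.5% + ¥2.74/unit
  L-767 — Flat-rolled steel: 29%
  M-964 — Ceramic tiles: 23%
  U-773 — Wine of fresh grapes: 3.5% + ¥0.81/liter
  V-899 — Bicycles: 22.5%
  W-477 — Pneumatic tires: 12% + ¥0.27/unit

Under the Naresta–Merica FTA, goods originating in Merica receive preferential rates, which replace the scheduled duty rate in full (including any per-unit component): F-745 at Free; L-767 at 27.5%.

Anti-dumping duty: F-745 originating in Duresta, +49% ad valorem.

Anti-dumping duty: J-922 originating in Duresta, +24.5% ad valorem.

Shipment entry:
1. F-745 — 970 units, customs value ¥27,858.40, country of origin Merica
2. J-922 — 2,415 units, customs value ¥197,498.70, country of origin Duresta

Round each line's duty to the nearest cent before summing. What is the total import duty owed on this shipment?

¥57,966.76

Line 1 (F-745, Merica, 970 units, ¥27,858.40):
Base rate for F-745 is 0.5% + ¥2.10/unit.
Origin Merica qualifies under the Naresta–Merica agreement and F-745 is covered: preferential rate Free applies instead.
The additional-duty order on F-745 targets Duresta, not Merica; it does not apply.
Duty = ¥27,858.40 × 0% = ¥0.00.
Line 2 (J-922, Duresta, 2,415 units, ¥197,498.70):
Base rate for J-922 is 1.5% + ¥2.74/unit.
Additional duty on J-922 from Duresta: +24.5%. Applied ad valorem rate: 1.5% + 24.5% = 26%.
Duty = ¥197,498.70 × 26% + 2,415 × ¥2.74 = ¥57,966.76.
Total = ¥0.00 + ¥57,966.76 = ¥57,966.76.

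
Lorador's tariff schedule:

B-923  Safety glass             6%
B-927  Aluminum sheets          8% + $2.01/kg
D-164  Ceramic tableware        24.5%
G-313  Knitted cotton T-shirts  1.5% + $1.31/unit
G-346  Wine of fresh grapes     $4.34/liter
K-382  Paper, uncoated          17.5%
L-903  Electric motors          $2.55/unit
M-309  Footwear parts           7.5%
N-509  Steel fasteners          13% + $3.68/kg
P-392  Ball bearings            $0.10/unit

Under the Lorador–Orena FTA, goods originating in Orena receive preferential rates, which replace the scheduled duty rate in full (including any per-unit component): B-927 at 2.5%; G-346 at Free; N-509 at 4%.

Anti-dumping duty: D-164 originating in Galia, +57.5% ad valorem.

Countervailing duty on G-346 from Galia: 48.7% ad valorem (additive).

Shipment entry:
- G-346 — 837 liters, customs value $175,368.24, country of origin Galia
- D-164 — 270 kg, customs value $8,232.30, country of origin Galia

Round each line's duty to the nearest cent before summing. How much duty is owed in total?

$95,787.40

Line 1 (G-346, Galia, 837 liters, $175,368.24):
Base rate for G-346 is $4.34/liter.
G-346 has an FTA preferential rate, but origin Galia is not Orena; base rate stands.
Additional duty on G-346 from Galia: +48.7% ad valorem. Applied ad valorem rate = 48.7%.
Duty = $175,368.24 × 48.7% + 837 × $4.34 = $89,036.91.
Line 2 (D-164, Galia, 270 kg, $8,232.30):
Base rate for D-164 is 24.5%.
Additional duty on D-164 from Galia: +57.5%. Applied ad valorem rate: 24.5% + 57.5% = 82%.
Duty = $8,232.30 × 82% = $6,750.49.
Total = $89,036.91 + $6,750.49 = $95,787.40.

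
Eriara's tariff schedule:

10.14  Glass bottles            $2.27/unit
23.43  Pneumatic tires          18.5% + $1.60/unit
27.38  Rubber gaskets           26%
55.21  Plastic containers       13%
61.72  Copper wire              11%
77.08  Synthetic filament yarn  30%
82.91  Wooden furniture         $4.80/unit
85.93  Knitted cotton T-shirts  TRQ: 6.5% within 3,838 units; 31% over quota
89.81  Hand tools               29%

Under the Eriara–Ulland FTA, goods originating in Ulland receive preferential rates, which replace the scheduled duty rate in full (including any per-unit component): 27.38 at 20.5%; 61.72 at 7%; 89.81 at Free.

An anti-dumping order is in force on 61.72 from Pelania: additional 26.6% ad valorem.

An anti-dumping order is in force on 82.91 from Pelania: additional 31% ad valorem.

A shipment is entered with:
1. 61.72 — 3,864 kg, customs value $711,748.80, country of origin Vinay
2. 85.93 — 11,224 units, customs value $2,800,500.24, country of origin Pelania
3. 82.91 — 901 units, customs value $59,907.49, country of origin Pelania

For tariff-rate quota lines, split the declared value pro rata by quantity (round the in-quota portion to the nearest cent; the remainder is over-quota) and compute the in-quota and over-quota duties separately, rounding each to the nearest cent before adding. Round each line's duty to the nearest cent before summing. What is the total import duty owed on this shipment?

Line 1 (61.72, Vinay, 3,864 kg, $711,748.80):
Base rate for 61.72 is 11%.
61.72 has an FTA preferential rate, but origin Vinay is not Ulland; base rate stands.
The additional-duty order on 61.72 targets Pelania, not Vinay; it does not apply.
Duty = $711,748.80 × 11% = $78,292.37.
Line 2 (85.93, Pelania, 11,224 units, $2,800,500.24):
Code 85.93 is under a tariff-rate quota (threshold 3,838 units). In-quota: 3,838 units at 6.5%; over-quota: 7,386 units at 31%.
Pro-rata value split: in-quota = $2,800,500.24 × 3,838/11,224 = $957,619.38; over-quota = $2,800,500.24 − $957,619.38 = $1,842,880.86.
In-quota duty = $957,619.38 × 6.5% = $62,245.26. Over-quota duty = $1,842,880.86 × 31% = $571,293.07.
Line duty = $62,245.26 + $571,293.07 = $633,538.33.
Line 3 (82.91, Pelania, 901 units, $59,907.49):
Base rate for 82.91 is $4.80/unit.
Additional duty on 82.91 from Pelania: +31% ad valorem. Applied ad valorem rate = 31%.
Duty = $59,907.49 × 31% + 901 × $4.80 = $22,896.12.
Total = $78,292.37 + $633,538.33 + $22,896.12 = $734,726.82.

$734,726.82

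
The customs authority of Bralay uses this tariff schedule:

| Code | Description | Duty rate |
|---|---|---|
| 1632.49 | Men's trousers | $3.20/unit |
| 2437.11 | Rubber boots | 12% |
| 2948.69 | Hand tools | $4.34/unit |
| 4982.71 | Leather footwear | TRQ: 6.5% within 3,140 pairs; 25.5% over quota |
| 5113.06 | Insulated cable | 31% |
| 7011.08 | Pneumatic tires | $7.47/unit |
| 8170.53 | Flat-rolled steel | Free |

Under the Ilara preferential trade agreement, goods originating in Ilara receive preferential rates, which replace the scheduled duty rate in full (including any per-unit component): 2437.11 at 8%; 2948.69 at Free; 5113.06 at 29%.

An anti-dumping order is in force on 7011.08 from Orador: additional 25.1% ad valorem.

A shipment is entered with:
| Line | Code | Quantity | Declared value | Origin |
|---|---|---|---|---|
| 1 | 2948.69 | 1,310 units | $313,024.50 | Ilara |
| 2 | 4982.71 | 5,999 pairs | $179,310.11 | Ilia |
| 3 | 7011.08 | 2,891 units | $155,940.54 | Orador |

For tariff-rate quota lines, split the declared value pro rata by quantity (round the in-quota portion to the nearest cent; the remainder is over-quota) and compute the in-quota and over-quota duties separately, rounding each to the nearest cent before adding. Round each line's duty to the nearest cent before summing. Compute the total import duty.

Line 1 (2948.69, Ilara, 1,310 units, $313,024.50):
Base rate for 2948.69 is $4.34/unit.
Origin Ilara qualifies under the Bralay–Ilara agreement and 2948.69 is covered: preferential rate Free applies instead.
Duty = $313,024.50 × 0% = $0.00.
Line 2 (4982.71, Ilia, 5,999 pairs, $179,310.11):
Code 4982.71 is under a tariff-rate quota (threshold 3,140 pairs). In-quota: 3,140 pairs at 6.5%; over-quota: 2,859 pairs at 25.5%.
Pro-rata value split: in-quota = $179,310.11 × 3,140/5,999 = $93,854.60; over-quota = $179,310.11 − $93,854.60 = $85,455.51.
In-quota duty = $93,854.60 × 6.5% = $6,100.55. Over-quota duty = $85,455.51 × 25.5% = $21,791.16.
Line duty = $6,100.55 + $21,791.16 = $27,891.71.
Line 3 (7011.08, Orador, 2,891 units, $155,940.54):
Base rate for 7011.08 is $7.47/unit.
Additional duty on 7011.08 from Orador: +25.1% ad valorem. Applied ad valorem rate = 25.1%.
Duty = $155,940.54 × 25.1% + 2,891 × $7.47 = $60,736.85.
Total = $0.00 + $27,891.71 + $60,736.85 = $88,628.56.

$88,628.56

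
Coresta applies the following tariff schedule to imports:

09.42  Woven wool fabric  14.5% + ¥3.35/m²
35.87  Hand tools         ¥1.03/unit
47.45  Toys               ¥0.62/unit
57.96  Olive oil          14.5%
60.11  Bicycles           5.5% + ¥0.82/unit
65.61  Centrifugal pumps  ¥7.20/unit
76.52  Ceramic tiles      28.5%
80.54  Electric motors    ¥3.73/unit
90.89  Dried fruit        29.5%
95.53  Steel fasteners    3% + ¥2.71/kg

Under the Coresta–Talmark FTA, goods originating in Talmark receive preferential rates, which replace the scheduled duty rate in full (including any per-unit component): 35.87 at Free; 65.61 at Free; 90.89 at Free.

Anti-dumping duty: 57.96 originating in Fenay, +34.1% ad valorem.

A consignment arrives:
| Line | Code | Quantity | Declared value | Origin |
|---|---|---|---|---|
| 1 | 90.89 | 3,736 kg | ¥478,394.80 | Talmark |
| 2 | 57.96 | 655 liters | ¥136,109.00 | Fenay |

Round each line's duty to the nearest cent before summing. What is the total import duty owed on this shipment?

Line 1 (90.89, Talmark, 3,736 kg, ¥478,394.80):
Base rate for 90.89 is 29.5%.
Origin Talmark qualifies under the Coresta–Talmark agreement and 90.89 is covered: preferential rate Free applies instead.
Duty = ¥478,394.80 × 0% = ¥0.00.
Line 2 (57.96, Fenay, 655 liters, ¥136,109.00):
Base rate for 57.96 is 14.5%.
Additional duty on 57.96 from Fenay: +34.1%. Applied ad valorem rate: 14.5% + 34.1% = 48.6%.
Duty = ¥136,109.00 × 48.6% = ¥66,148.97.
Total = ¥0.00 + ¥66,148.97 = ¥66,148.97.

¥66,148.97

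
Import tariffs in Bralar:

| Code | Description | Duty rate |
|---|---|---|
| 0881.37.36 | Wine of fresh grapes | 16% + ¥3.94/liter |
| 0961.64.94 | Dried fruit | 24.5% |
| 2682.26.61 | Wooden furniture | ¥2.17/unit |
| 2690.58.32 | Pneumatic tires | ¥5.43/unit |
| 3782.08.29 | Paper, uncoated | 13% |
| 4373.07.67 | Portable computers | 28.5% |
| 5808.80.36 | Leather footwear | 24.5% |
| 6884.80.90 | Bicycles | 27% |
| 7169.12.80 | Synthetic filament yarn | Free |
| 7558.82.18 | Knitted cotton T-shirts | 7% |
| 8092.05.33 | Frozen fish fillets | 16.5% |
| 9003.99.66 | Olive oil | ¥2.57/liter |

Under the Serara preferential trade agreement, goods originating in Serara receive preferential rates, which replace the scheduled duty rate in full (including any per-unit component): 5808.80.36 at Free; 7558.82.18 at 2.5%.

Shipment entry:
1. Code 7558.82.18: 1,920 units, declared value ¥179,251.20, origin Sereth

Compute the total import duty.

¥12,547.58

Line 1 (7558.82.18, Sereth, 1,920 units, ¥179,251.20):
Base rate for 7558.82.18 is 7%.
7558.82.18 has an FTA preferential rate, but origin Sereth is not Serara; base rate stands.
Duty = ¥179,251.20 × 7% = ¥12,547.58.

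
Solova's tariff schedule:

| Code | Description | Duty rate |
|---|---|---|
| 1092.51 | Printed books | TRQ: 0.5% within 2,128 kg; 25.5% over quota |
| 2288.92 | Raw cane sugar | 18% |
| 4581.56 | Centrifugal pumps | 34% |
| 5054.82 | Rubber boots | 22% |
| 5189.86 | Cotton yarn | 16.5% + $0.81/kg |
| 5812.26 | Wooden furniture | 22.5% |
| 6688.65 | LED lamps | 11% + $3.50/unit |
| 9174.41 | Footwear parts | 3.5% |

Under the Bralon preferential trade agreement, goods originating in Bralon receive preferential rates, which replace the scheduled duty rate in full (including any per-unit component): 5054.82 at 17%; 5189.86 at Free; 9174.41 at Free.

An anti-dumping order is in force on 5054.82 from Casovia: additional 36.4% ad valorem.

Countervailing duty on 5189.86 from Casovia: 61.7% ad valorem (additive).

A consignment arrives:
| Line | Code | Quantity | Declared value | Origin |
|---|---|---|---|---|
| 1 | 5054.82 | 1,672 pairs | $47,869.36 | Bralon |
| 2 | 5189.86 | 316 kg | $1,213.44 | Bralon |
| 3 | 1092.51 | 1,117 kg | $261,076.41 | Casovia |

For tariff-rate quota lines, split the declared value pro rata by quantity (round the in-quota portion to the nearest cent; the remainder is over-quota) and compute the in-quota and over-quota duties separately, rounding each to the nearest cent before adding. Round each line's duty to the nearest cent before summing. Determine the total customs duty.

$9,443.17

Line 1 (5054.82, Bralon, 1,672 pairs, $47,869.36):
Base rate for 5054.82 is 22%.
Origin Bralon qualifies under the Solova–Bralon agreement and 5054.82 is covered: preferential rate 17% applies instead.
The additional-duty order on 5054.82 targets Casovia, not Bralon; it does not apply.
Duty = $47,869.36 × 17% = $8,137.79.
Line 2 (5189.86, Bralon, 316 kg, $1,213.44):
Base rate for 5189.86 is 16.5% + $0.81/kg.
Origin Bralon qualifies under the Solova–Bralon agreement and 5189.86 is covered: preferential rate Free applies instead.
The additional-duty order on 5189.86 targets Casovia, not Bralon; it does not apply.
Duty = $1,213.44 × 0% = $0.00.
Line 3 (1092.51, Casovia, 1,117 kg, $261,076.41):
Code 1092.51 is under a tariff-rate quota (threshold 2,128 kg). Quantity 1,117 kg is within the quota, so the in-quota rate 0.5% applies to the full value.
Duty = $261,076.41 × 0.5% = $1,305.38.
Total = $8,137.79 + $0.00 + $1,305.38 = $9,443.17.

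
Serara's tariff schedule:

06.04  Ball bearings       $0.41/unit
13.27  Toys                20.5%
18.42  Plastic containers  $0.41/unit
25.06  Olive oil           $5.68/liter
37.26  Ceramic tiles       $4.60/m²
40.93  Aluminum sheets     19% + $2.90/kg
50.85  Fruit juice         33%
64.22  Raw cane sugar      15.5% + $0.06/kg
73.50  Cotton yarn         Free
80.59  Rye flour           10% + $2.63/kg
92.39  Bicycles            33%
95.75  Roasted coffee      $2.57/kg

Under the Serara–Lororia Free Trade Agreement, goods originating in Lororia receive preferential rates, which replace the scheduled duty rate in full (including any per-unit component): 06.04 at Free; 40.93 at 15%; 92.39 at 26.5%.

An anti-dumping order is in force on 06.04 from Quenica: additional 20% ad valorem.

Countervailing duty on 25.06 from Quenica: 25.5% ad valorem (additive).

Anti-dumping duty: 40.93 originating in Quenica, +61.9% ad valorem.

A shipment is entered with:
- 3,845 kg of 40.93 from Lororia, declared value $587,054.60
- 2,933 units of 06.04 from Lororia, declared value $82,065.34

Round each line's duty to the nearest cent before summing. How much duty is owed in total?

$88,058.19

Line 1 (40.93, Lororia, 3,845 kg, $587,054.60):
Base rate for 40.93 is 19% + $2.90/kg.
Origin Lororia qualifies under the Serara–Lororia agreement and 40.93 is covered: preferential rate 15% applies instead.
The additional-duty order on 40.93 targets Quenica, not Lororia; it does not apply.
Duty = $587,054.60 × 15% = $88,058.19.
Line 2 (06.04, Lororia, 2,933 units, $82,065.34):
Base rate for 06.04 is $0.41/unit.
Origin Lororia qualifies under the Serara–Lororia agreement and 06.04 is covered: preferential rate Free applies instead.
The additional-duty order on 06.04 targets Quenica, not Lororia; it does not apply.
Duty = $82,065.34 × 0% = $0.00.
Total = $88,058.19 + $0.00 = $88,058.19.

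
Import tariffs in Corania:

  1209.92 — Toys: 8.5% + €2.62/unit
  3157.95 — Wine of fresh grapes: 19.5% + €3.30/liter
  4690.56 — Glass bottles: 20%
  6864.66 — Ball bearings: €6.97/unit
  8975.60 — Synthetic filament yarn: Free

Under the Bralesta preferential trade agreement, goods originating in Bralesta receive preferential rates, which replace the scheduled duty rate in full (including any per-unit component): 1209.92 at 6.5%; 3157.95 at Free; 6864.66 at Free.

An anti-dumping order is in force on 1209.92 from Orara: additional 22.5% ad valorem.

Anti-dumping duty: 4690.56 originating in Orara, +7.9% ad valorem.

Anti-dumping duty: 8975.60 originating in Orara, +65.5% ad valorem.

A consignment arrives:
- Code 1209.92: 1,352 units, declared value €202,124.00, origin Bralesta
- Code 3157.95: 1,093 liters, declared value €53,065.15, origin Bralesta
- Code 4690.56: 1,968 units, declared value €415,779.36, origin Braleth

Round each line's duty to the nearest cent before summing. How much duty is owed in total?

€96,293.93

Line 1 (1209.92, Bralesta, 1,352 units, €202,124.00):
Base rate for 1209.92 is 8.5% + €2.62/unit.
Origin Bralesta qualifies under the Corania–Bralesta agreement and 1209.92 is covered: preferential rate 6.5% applies instead.
The additional-duty order on 1209.92 targets Orara, not Bralesta; it does not apply.
Duty = €202,124.00 × 6.5% = €13,138.06.
Line 2 (3157.95, Bralesta, 1,093 liters, €53,065.15):
Base rate for 3157.95 is 19.5% + €3.30/liter.
Origin Bralesta qualifies under the Corania–Bralesta agreement and 3157.95 is covered: preferential rate Free applies instead.
Duty = €53,065.15 × 0% = €0.00.
Line 3 (4690.56, Braleth, 1,968 units, €415,779.36):
Base rate for 4690.56 is 20%.
The additional-duty order on 4690.56 targets Orara, not Braleth; it does not apply.
Duty = €415,779.36 × 20% = €83,155.87.
Total = €13,138.06 + €0.00 + €83,155.87 = €96,293.93.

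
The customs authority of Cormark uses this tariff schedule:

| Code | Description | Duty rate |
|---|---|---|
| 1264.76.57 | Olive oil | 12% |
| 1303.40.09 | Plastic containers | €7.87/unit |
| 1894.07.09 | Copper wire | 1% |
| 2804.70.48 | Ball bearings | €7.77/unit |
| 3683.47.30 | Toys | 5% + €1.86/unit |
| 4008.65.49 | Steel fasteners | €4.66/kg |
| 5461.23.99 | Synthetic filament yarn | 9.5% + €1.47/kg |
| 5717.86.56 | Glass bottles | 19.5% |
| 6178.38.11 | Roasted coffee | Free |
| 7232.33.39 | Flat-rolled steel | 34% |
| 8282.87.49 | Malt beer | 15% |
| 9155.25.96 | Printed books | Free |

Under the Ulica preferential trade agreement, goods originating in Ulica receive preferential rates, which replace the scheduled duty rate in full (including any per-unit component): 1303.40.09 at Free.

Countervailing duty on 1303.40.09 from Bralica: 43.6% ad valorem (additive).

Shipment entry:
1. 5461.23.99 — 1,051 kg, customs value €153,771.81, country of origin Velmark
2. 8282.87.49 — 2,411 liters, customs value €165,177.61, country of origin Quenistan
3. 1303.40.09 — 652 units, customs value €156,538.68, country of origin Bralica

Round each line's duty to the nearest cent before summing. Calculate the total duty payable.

Line 1 (5461.23.99, Velmark, 1,051 kg, €153,771.81):
Base rate for 5461.23.99 is 9.5% + €1.47/kg.
Duty = €153,771.81 × 9.5% + 1,051 × €1.47 = €16,153.29.
Line 2 (8282.87.49, Quenistan, 2,411 liters, €165,177.61):
Base rate for 8282.87.49 is 15%.
Duty = €165,177.61 × 15% = €24,776.64.
Line 3 (1303.40.09, Bralica, 652 units, €156,538.68):
Base rate for 1303.40.09 is €7.87/unit.
1303.40.09 has an FTA preferential rate, but origin Bralica is not Ulica; base rate stands.
Additional duty on 1303.40.09 from Bralica: +43.6% ad valorem. Applied ad valorem rate = 43.6%.
Duty = €156,538.68 × 43.6% + 652 × €7.87 = €73,382.10.
Total = €16,153.29 + €24,776.64 + €73,382.10 = €114,312.03.

€114,312.03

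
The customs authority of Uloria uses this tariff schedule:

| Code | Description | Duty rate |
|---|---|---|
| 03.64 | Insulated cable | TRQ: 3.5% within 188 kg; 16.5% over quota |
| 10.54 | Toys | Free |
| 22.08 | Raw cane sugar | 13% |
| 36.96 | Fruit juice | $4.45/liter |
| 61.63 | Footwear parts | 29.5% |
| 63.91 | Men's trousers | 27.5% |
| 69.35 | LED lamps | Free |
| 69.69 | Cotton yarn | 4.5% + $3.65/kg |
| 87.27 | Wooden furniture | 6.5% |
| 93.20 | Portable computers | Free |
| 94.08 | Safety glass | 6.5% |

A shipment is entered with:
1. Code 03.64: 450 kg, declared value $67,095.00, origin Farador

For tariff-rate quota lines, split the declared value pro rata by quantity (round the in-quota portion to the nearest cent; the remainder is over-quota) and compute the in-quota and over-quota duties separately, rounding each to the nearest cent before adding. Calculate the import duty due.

$7,426.67

Line 1 (03.64, Farador, 450 kg, $67,095.00):
Code 03.64 is under a tariff-rate quota (threshold 188 kg). In-quota: 188 kg at 3.5%; over-quota: 262 kg at 16.5%.
Pro-rata value split: in-quota = $67,095.00 × 188/450 = $28,030.80; over-quota = $67,095.00 − $28,030.80 = $39,064.20.
In-quota duty = $28,030.80 × 3.5% = $981.08. Over-quota duty = $39,064.20 × 16.5% = $6,445.59.
Line duty = $981.08 + $6,445.59 = $7,426.67.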